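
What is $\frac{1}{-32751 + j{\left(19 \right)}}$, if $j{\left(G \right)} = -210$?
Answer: $- \frac{1}{32961} \approx -3.0339 \cdot 10^{-5}$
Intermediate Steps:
$\frac{1}{-32751 + j{\left(19 \right)}} = \frac{1}{-32751 - 210} = \frac{1}{-32961} = - \frac{1}{32961}$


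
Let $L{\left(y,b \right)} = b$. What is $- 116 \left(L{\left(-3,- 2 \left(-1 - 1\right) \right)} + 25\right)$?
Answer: $-3364$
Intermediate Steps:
$- 116 \left(L{\left(-3,- 2 \left(-1 - 1\right) \right)} + 25\right) = - 116 \left(- 2 \left(-1 - 1\right) + 25\right) = - 116 \left(\left(-2\right) \left(-2\right) + 25\right) = - 116 \left(4 + 25\right) = \left(-116\right) 29 = -3364$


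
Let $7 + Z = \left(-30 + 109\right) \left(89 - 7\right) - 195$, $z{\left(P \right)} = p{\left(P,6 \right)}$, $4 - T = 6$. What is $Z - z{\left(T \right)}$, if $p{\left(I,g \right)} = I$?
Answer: $6278$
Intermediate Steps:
$T = -2$ ($T = 4 - 6 = -2$)
$z{\left(P \right)} = P$
$Z = 6276$ ($Z = -7 - \left(195 - \left(-30 + 109\right) \left(89 - 7\right)\right) = -7 + \left(79 \cdot 82 - 195\right) = -7 + \left(6478 - 195\right) = -7 + 6283 = 6276$)
$Z - z{\left(T \right)} = 6276 - -2 = 6276 + 2 = 6278$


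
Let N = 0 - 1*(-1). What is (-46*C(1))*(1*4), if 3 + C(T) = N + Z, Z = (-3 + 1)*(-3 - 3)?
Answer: -1840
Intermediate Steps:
N = 1 (N = 0 + 1 = 1)
Z = 12 (Z = -2*(-6) = 12)
C(T) = 10 (C(T) = -3 + (1 + 12) = -3 + 13 = 10)
(-46*C(1))*(1*4) = (-46*10)*(1*4) = -460*4 = -1840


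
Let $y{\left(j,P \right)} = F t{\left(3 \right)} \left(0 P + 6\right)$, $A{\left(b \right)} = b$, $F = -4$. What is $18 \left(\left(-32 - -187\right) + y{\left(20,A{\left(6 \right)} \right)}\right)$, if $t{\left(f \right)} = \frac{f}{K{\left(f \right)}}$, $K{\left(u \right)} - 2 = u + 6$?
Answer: $\frac{29394}{11} \approx 2672.2$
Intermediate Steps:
$K{\left(u \right)} = 8 + u$ ($K{\left(u \right)} = 2 + \left(u + 6\right) = 2 + \left(6 + u\right) = 8 + u$)
$t{\left(f \right)} = \frac{f}{8 + f}$
$y{\left(j,P \right)} = - \frac{72}{11}$ ($y{\left(j,P \right)} = - 4 \frac{3}{8 + 3} \left(0 P + 6\right) = - 4 \cdot \frac{3}{11} \left(0 + 6\right) = - 4 \cdot 3 \cdot \frac{1}{11} \cdot 6 = \left(-4\right) \frac{3}{11} \cdot 6 = \left(- \frac{12}{11}\right) 6 = - \frac{72}{11}$)
$18 \left(\left(-32 - -187\right) + y{\left(20,A{\left(6 \right)} \right)}\right) = 18 \left(\left(-32 - -187\right) - \frac{72}{11}\right) = 18 \left(\left(-32 + 187\right) - \frac{72}{11}\right) = 18 \left(155 - \frac{72}{11}\right) = 18 \cdot \frac{1633}{11} = \frac{29394}{11}$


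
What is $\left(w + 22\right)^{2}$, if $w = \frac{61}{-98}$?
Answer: $\frac{4389025}{9604} \approx 457.0$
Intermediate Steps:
$w = - \frac{61}{98}$ ($w = 61 \left(- \frac{1}{98}\right) = - \frac{61}{98} \approx -0.62245$)
$\left(w + 22\right)^{2} = \left(- \frac{61}{98} + 22\right)^{2} = \left(\frac{2095}{98}\right)^{2} = \frac{4389025}{9604}$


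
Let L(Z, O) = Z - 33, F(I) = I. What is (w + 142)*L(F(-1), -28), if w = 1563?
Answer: -57970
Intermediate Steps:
L(Z, O) = -33 + Z
(w + 142)*L(F(-1), -28) = (1563 + 142)*(-33 - 1) = 1705*(-34) = -57970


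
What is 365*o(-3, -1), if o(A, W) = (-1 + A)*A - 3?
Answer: 3285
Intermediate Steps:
o(A, W) = -3 + A*(-1 + A) (o(A, W) = A*(-1 + A) - 3 = -3 + A*(-1 + A))
365*o(-3, -1) = 365*(-3 + (-3)**2 - 1*(-3)) = 365*(-3 + 9 + 3) = 365*9 = 3285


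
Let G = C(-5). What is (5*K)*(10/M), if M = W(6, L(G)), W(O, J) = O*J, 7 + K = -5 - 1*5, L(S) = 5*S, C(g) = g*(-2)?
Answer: -17/6 ≈ -2.8333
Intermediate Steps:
C(g) = -2*g
G = 10 (G = -2*(-5) = 10)
K = -17 (K = -7 + (-5 - 1*5) = -7 + (-5 - 5) = -7 - 10 = -17)
W(O, J) = J*O
M = 300 (M = (5*10)*6 = 50*6 = 300)
(5*K)*(10/M) = (5*(-17))*(10/300) = -850/300 = -85*1/30 = -17/6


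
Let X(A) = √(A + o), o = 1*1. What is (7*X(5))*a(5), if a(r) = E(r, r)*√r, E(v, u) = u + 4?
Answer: 63*√30 ≈ 345.07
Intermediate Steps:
o = 1
E(v, u) = 4 + u
a(r) = √r*(4 + r) (a(r) = (4 + r)*√r = √r*(4 + r))
X(A) = √(1 + A) (X(A) = √(A + 1) = √(1 + A))
(7*X(5))*a(5) = (7*√(1 + 5))*(√5*(4 + 5)) = (7*√6)*(√5*9) = (7*√6)*(9*√5) = 63*√30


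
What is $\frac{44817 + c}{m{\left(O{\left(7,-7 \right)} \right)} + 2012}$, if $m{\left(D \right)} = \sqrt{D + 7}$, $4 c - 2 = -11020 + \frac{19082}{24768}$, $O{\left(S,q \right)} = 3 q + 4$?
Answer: $\frac{1048059623123}{50132339136} - \frac{2083617541 i \sqrt{10}}{200529356544} \approx 20.906 - 0.032858 i$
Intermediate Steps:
$O{\left(S,q \right)} = 4 + 3 q$
$c = - \frac{136437371}{49536}$ ($c = \frac{1}{2} + \frac{-11020 + \frac{19082}{24768}}{4} = \frac{1}{2} + \frac{-11020 + 19082 \cdot \frac{1}{24768}}{4} = \frac{1}{2} + \frac{-11020 + \frac{9541}{12384}}{4} = \frac{1}{2} + \frac{1}{4} \left(- \frac{136462139}{12384}\right) = \frac{1}{2} - \frac{136462139}{49536} = - \frac{136437371}{49536} \approx -2754.3$)
$m{\left(D \right)} = \sqrt{7 + D}$
$\frac{44817 + c}{m{\left(O{\left(7,-7 \right)} \right)} + 2012} = \frac{44817 - \frac{136437371}{49536}}{\sqrt{7 + \left(4 + 3 \left(-7\right)\right)} + 2012} = \frac{2083617541}{49536 \left(\sqrt{7 + \left(4 - 21\right)} + 2012\right)} = \frac{2083617541}{49536 \left(\sqrt{7 - 17} + 2012\right)} = \frac{2083617541}{49536 \left(\sqrt{-10} + 2012\right)} = \frac{2083617541}{49536 \left(i \sqrt{10} + 2012\right)} = \frac{2083617541}{49536 \left(2012 + i \sqrt{10}\right)}$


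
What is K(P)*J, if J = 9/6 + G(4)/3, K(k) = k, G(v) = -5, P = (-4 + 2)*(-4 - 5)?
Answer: -3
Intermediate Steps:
P = 18 (P = -2*(-9) = 18)
J = -⅙ (J = 9/6 - 5/3 = 9*(⅙) - 5*⅓ = 3/2 - 5/3 = -⅙ ≈ -0.16667)
K(P)*J = 18*(-⅙) = -3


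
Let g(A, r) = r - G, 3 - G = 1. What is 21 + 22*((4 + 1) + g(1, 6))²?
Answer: 1803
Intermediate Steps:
G = 2 (G = 3 - 1*1 = 3 - 1 = 2)
g(A, r) = -2 + r (g(A, r) = r - 1*2 = r - 2 = -2 + r)
21 + 22*((4 + 1) + g(1, 6))² = 21 + 22*((4 + 1) + (-2 + 6))² = 21 + 22*(5 + 4)² = 21 + 22*9² = 21 + 22*81 = 21 + 1782 = 1803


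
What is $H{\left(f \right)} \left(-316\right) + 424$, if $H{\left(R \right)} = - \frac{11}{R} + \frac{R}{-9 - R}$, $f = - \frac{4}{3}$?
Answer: $- \frac{51473}{23} \approx -2238.0$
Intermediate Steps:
$f = - \frac{4}{3}$ ($f = \left(-4\right) \frac{1}{3} = - \frac{4}{3} \approx -1.3333$)
$H{\left(f \right)} \left(-316\right) + 424 = \frac{-99 - \left(- \frac{4}{3}\right)^{2} - - \frac{44}{3}}{\left(- \frac{4}{3}\right) \left(9 - \frac{4}{3}\right)} \left(-316\right) + 424 = - \frac{3 \left(-99 - \frac{16}{9} + \frac{44}{3}\right)}{4 \cdot \frac{23}{3}} \left(-316\right) + 424 = \left(- \frac{3}{4}\right) \frac{3}{23} \left(-99 - \frac{16}{9} + \frac{44}{3}\right) \left(-316\right) + 424 = \left(- \frac{3}{4}\right) \frac{3}{23} \left(- \frac{775}{9}\right) \left(-316\right) + 424 = \frac{775}{92} \left(-316\right) + 424 = - \frac{61225}{23} + 424 = - \frac{51473}{23}$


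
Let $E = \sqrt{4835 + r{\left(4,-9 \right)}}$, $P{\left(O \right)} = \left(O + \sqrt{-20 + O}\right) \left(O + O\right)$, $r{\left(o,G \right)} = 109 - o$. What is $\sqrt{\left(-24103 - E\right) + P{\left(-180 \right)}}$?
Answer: $\sqrt{40697 - 2 \sqrt{1235} - 3600 i \sqrt{2}} \approx 201.95 - 12.605 i$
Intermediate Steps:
$P{\left(O \right)} = 2 O \left(O + \sqrt{-20 + O}\right)$ ($P{\left(O \right)} = \left(O + \sqrt{-20 + O}\right) 2 O = 2 O \left(O + \sqrt{-20 + O}\right)$)
$E = 2 \sqrt{1235}$ ($E = \sqrt{4835 + \left(109 - 4\right)} = \sqrt{4835 + 105} = \sqrt{4940} = 2 \sqrt{1235} \approx 70.285$)
$\sqrt{\left(-24103 - E\right) + P{\left(-180 \right)}} = \sqrt{\left(-24103 - 2 \sqrt{1235}\right) + 2 \left(-180\right) \left(-180 + \sqrt{-20 - 180}\right)} = \sqrt{\left(-24103 - 2 \sqrt{1235}\right) + 2 \left(-180\right) \left(-180 + \sqrt{-200}\right)} = \sqrt{\left(-24103 - 2 \sqrt{1235}\right) + 2 \left(-180\right) \left(-180 + 10 i \sqrt{2}\right)} = \sqrt{\left(-24103 - 2 \sqrt{1235}\right) + \left(64800 - 3600 i \sqrt{2}\right)} = \sqrt{40697 - 2 \sqrt{1235} - 3600 i \sqrt{2}}$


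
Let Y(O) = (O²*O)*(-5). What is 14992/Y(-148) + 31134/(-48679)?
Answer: -31494997817/49314747740 ≈ -0.63865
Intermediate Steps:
Y(O) = -5*O³ (Y(O) = O³*(-5) = -5*O³)
14992/Y(-148) + 31134/(-48679) = 14992/((-5*(-148)³)) + 31134/(-48679) = 14992/((-5*(-3241792))) + 31134*(-1/48679) = 14992/16208960 - 31134/48679 = 14992*(1/16208960) - 31134/48679 = 937/1013060 - 31134/48679 = -31494997817/49314747740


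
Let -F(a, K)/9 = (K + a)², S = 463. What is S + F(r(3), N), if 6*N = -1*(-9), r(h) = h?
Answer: 1123/4 ≈ 280.75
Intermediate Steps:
N = 3/2 (N = (-1*(-9))/6 = (⅙)*9 = 3/2 ≈ 1.5000)
F(a, K) = -9*(K + a)²
S + F(r(3), N) = 463 - 9*(3/2 + 3)² = 463 - 9*(9/2)² = 463 - 9*81/4 = 463 - 729/4 = 1123/4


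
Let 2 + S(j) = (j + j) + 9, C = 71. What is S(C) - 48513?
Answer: -48364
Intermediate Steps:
S(j) = 7 + 2*j (S(j) = -2 + ((j + j) + 9) = -2 + (2*j + 9) = -2 + (9 + 2*j) = 7 + 2*j)
S(C) - 48513 = (7 + 2*71) - 48513 = (7 + 142) - 48513 = 149 - 48513 = -48364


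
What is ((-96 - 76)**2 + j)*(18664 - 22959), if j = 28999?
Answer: -251613985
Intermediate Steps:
((-96 - 76)**2 + j)*(18664 - 22959) = ((-96 - 76)**2 + 28999)*(18664 - 22959) = ((-172)**2 + 28999)*(-4295) = (29584 + 28999)*(-4295) = 58583*(-4295) = -251613985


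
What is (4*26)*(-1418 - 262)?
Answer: -174720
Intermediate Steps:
(4*26)*(-1418 - 262) = 104*(-1680) = -174720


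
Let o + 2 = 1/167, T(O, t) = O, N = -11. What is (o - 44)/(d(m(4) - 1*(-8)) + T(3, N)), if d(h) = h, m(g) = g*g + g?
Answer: -7681/5177 ≈ -1.4837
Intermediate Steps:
o = -333/167 (o = -2 + 1/167 = -333/167 ≈ -1.9940)
m(g) = g + g**2 (m(g) = g**2 + g = g + g**2)
(o - 44)/(d(m(4) - 1*(-8)) + T(3, N)) = (-333/167 - 44)/((4*(1 + 4) - 1*(-8)) + 3) = -7681/(167*((4*5 + 8) + 3)) = -7681/(167*((20 + 8) + 3)) = -7681/(167*(28 + 3)) = -7681/167/31 = -7681/167*1/31 = -7681/5177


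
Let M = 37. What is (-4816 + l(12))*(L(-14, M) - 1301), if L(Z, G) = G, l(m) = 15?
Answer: 6068464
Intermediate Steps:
(-4816 + l(12))*(L(-14, M) - 1301) = (-4816 + 15)*(37 - 1301) = -4801*(-1264) = 6068464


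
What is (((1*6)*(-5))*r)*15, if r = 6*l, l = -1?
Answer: 2700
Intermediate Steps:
r = -6 (r = 6*(-1) = -6)
(((1*6)*(-5))*r)*15 = (((1*6)*(-5))*(-6))*15 = ((6*(-5))*(-6))*15 = -30*(-6)*15 = 180*15 = 2700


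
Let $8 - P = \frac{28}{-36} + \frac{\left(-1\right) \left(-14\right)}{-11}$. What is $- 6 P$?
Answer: $- \frac{1990}{33} \approx -60.303$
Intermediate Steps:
$P = \frac{995}{99}$ ($P = 8 - \left(\frac{28}{-36} + \frac{\left(-1\right) \left(-14\right)}{-11}\right) = 8 - \left(28 \left(- \frac{1}{36}\right) + 14 \left(- \frac{1}{11}\right)\right) = 8 - \left(- \frac{7}{9} - \frac{14}{11}\right) = 8 - - \frac{203}{99} = 8 + \frac{203}{99} = \frac{995}{99} \approx 10.051$)
$- 6 P = \left(-6\right) \frac{995}{99} = - \frac{1990}{33}$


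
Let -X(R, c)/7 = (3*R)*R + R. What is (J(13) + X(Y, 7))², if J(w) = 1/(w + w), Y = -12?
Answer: 5842920721/676 ≈ 8.6434e+6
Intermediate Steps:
X(R, c) = -21*R² - 7*R (X(R, c) = -7*((3*R)*R + R) = -7*(3*R² + R) = -7*(R + 3*R²) = -21*R² - 7*R)
J(w) = 1/(2*w)
(J(13) + X(Y, 7))² = ((½)/13 - 7*(-12)*(1 + 3*(-12)))² = ((½)*(1/13) - 7*(-12)*(1 - 36))² = (1/26 - 7*(-12)*(-35))² = (1/26 - 2940)² = (-76439/26)² = 5842920721/676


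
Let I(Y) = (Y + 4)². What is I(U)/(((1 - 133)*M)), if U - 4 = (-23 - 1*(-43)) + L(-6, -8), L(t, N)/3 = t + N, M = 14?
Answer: -7/66 ≈ -0.10606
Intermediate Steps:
L(t, N) = 3*N + 3*t (L(t, N) = 3*(t + N) = 3*(N + t) = 3*N + 3*t)
U = -18 (U = 4 + ((-23 - 1*(-43)) + (3*(-8) + 3*(-6))) = 4 + ((-23 + 43) + (-24 - 18)) = 4 + (20 - 42) = 4 - 22 = -18)
I(Y) = (4 + Y)²
I(U)/(((1 - 133)*M)) = (4 - 18)²/(((1 - 133)*14)) = (-14)²/((-132*14)) = 196/(-1848) = 196*(-1/1848) = -7/66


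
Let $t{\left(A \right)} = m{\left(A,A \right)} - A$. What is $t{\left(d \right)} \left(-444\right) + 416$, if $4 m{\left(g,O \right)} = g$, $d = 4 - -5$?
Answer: $3413$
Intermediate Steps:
$d = 9$ ($d = 4 + 5 = 9$)
$m{\left(g,O \right)} = \frac{g}{4}$
$t{\left(A \right)} = - \frac{3 A}{4}$ ($t{\left(A \right)} = \frac{A}{4} - A = - \frac{3 A}{4}$)
$t{\left(d \right)} \left(-444\right) + 416 = \left(- \frac{3}{4}\right) 9 \left(-444\right) + 416 = \left(- \frac{27}{4}\right) \left(-444\right) + 416 = 2997 + 416 = 3413$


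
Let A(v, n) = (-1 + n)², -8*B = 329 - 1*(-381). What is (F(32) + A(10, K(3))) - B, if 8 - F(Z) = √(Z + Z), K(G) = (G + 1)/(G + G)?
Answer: 3199/36 ≈ 88.861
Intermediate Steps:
B = -355/4 (B = -(329 - 1*(-381))/8 = -(329 + 381)/8 = -⅛*710 = -355/4 ≈ -88.750)
K(G) = (1 + G)/(2*G) (K(G) = (1 + G)/((2*G)) = (1 + G)*(1/(2*G)) = (1 + G)/(2*G))
F(Z) = 8 - √2*√Z (F(Z) = 8 - √(Z + Z) = 8 - √(2*Z) = 8 - √2*√Z)
(F(32) + A(10, K(3))) - B = ((8 - √2*√32) + (-1 + (½)*(1 + 3)/3)²) - 1*(-355/4) = ((8 - √2*4*√2) + (-1 + (½)*(⅓)*4)²) + 355/4 = ((8 - 8) + (-1 + ⅔)²) + 355/4 = (0 + (-⅓)²) + 355/4 = (0 + ⅑) + 355/4 = ⅑ + 355/4 = 3199/36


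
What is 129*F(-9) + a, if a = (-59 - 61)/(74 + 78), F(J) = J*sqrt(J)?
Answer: -15/19 - 3483*I ≈ -0.78947 - 3483.0*I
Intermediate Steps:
F(J) = J**(3/2)
a = -15/19 (a = -120/152 = -120*1/152 = -15/19 ≈ -0.78947)
129*F(-9) + a = 129*(-9)**(3/2) - 15/19 = 129*(-27*I) - 15/19 = -3483*I - 15/19 = -15/19 - 3483*I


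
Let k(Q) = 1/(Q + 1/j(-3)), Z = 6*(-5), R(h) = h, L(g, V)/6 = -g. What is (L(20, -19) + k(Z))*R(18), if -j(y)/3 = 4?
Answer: -779976/361 ≈ -2160.6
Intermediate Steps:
L(g, V) = -6*g (L(g, V) = 6*(-g) = -6*g)
j(y) = -12 (j(y) = -3*4 = -12)
Z = -30
k(Q) = 1/(-1/12 + Q) (k(Q) = 1/(Q + 1/(-12)) = 1/(Q - 1/12) = 1/(-1/12 + Q))
(L(20, -19) + k(Z))*R(18) = (-6*20 + 12/(-1 + 12*(-30)))*18 = (-120 + 12/(-1 - 360))*18 = (-120 + 12/(-361))*18 = (-120 + 12*(-1/361))*18 = (-120 - 12/361)*18 = -43332/361*18 = -779976/361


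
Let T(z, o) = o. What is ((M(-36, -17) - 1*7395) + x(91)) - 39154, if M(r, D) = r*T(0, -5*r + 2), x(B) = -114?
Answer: -53215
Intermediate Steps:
M(r, D) = r*(2 - 5*r) (M(r, D) = r*(-5*r + 2) = r*(2 - 5*r))
((M(-36, -17) - 1*7395) + x(91)) - 39154 = ((-36*(2 - 5*(-36)) - 1*7395) - 114) - 39154 = ((-36*(2 + 180) - 7395) - 114) - 39154 = ((-36*182 - 7395) - 114) - 39154 = ((-6552 - 7395) - 114) - 39154 = (-13947 - 114) - 39154 = -14061 - 39154 = -53215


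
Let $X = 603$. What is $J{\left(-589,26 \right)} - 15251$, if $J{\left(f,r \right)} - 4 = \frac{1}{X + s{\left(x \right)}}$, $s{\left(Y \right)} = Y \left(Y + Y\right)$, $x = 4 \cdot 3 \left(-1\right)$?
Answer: $- \frac{13585076}{891} \approx -15247.0$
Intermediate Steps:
$x = -12$ ($x = 12 \left(-1\right) = -12$)
$s{\left(Y \right)} = 2 Y^{2}$ ($s{\left(Y \right)} = Y 2 Y = 2 Y^{2}$)
$J{\left(f,r \right)} = \frac{3565}{891}$ ($J{\left(f,r \right)} = 4 + \frac{1}{603 + 2 \left(-12\right)^{2}} = 4 + \frac{1}{603 + 2 \cdot 144} = 4 + \frac{1}{603 + 288} = 4 + \frac{1}{891} = \frac{3565}{891}$)
$J{\left(-589,26 \right)} - 15251 = \frac{3565}{891} - 15251 = - \frac{13585076}{891}$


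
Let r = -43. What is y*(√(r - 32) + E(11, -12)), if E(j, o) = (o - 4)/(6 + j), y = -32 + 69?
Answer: -592/17 + 185*I*√3 ≈ -34.824 + 320.43*I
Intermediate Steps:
y = 37
E(j, o) = (-4 + o)/(6 + j)
y*(√(r - 32) + E(11, -12)) = 37*(√(-43 - 32) + (-4 - 12)/(6 + 11)) = 37*(√(-75) - 16/17) = 37*(5*I*√3 + (1/17)*(-16)) = 37*(5*I*√3 - 16/17) = 37*(-16/17 + 5*I*√3) = -592/17 + 185*I*√3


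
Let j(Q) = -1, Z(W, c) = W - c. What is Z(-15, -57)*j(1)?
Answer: -42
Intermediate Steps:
Z(-15, -57)*j(1) = (-15 - 1*(-57))*(-1) = (-15 + 57)*(-1) = 42*(-1) = -42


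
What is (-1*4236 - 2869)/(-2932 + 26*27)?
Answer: 1421/446 ≈ 3.1861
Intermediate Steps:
(-1*4236 - 2869)/(-2932 + 26*27) = (-4236 - 2869)/(-2932 + 702) = -7105/(-2230) = -7105*(-1/2230) = 1421/446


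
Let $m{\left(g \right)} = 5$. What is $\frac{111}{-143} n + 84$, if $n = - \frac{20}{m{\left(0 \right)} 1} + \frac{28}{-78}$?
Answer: $\frac{162446}{1859} \approx 87.384$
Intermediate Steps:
$n = - \frac{170}{39}$ ($n = - \frac{20}{5 \cdot 1} + \frac{28}{-78} = - \frac{20}{5} + 28 \left(- \frac{1}{78}\right) = \left(-20\right) \frac{1}{5} - \frac{14}{39} = -4 - \frac{14}{39} = - \frac{170}{39} \approx -4.359$)
$\frac{111}{-143} n + 84 = \frac{111}{-143} \left(- \frac{170}{39}\right) + 84 = 111 \left(- \frac{1}{143}\right) \left(- \frac{170}{39}\right) + 84 = \left(- \frac{111}{143}\right) \left(- \frac{170}{39}\right) + 84 = \frac{6290}{1859} + 84 = \frac{162446}{1859}$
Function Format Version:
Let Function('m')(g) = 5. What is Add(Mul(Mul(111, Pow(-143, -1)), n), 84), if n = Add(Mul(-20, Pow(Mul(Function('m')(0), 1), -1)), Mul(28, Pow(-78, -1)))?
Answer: Rational(162446, 1859) ≈ 87.384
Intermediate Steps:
n = Rational(-170, 39) (n = Add(Mul(-20, Pow(Mul(5, 1), -1)), Mul(28, Pow(-78, -1))) = Add(Mul(-20, Pow(5, -1)), Mul(28, Rational(-1, 78))) = Add(Mul(-20, Rational(1, 5)), Rational(-14, 39)) = Add(-4, Rational(-14, 39)) = Rational(-170, 39) ≈ -4.3590)
Add(Mul(Mul(111, Pow(-143, -1)), n), 84) = Add(Mul(Mul(111, Pow(-143, -1)), Rational(-170, 39)), 84) = Add(Mul(Mul(111, Rational(-1, 143)), Rational(-170, 39)), 84) = Add(Mul(Rational(-111, 143), Rational(-170, 39)), 84) = Add(Rational(6290, 1859), 84) = Rational(162446, 1859)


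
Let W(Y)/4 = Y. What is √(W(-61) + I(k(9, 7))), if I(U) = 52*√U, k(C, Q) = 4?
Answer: 2*I*√35 ≈ 11.832*I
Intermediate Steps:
W(Y) = 4*Y
√(W(-61) + I(k(9, 7))) = √(4*(-61) + 52*√4) = √(-244 + 52*2) = √(-244 + 104) = √(-140) = 2*I*√35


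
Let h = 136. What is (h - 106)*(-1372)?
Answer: -41160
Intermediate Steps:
(h - 106)*(-1372) = (136 - 106)*(-1372) = 30*(-1372) = -41160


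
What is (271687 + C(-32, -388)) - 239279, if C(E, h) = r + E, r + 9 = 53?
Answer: 32420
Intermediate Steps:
r = 44 (r = -9 + 53 = 44)
C(E, h) = 44 + E
(271687 + C(-32, -388)) - 239279 = (271687 + (44 - 32)) - 239279 = (271687 + 12) - 239279 = 271699 - 239279 = 32420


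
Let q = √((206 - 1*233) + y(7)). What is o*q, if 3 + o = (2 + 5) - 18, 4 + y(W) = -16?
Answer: -14*I*√47 ≈ -95.979*I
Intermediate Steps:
y(W) = -20 (y(W) = -4 - 16 = -20)
q = I*√47 (q = √((206 - 1*233) - 20) = √((206 - 233) - 20) = √(-27 - 20) = √(-47) = I*√47 ≈ 6.8557*I)
o = -14 (o = -3 + ((2 + 5) - 18) = -3 + (7 - 18) = -3 - 11 = -14)
o*q = -14*I*√47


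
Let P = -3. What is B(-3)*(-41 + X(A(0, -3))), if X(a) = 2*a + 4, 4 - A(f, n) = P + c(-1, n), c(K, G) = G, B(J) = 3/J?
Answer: 17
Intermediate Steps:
A(f, n) = 7 - n (A(f, n) = 4 - (-3 + n) = 4 + (3 - n) = 7 - n)
X(a) = 4 + 2*a
B(-3)*(-41 + X(A(0, -3))) = (3/(-3))*(-41 + (4 + 2*(7 - 1*(-3)))) = (3*(-1/3))*(-41 + (4 + 2*(7 + 3))) = -(-41 + (4 + 2*10)) = -(-41 + (4 + 20)) = -(-41 + 24) = -1*(-17) = 17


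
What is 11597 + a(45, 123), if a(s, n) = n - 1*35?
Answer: 11685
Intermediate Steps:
a(s, n) = -35 + n (a(s, n) = n - 35 = -35 + n)
11597 + a(45, 123) = 11597 + (-35 + 123) = 11597 + 88 = 11685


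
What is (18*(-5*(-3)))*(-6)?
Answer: -1620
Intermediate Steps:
(18*(-5*(-3)))*(-6) = (18*15)*(-6) = 270*(-6) = -1620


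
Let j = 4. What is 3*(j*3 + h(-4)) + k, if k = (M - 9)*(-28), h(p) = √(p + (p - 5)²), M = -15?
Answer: 708 + 3*√77 ≈ 734.33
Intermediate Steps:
h(p) = √(p + (-5 + p)²)
k = 672 (k = (-15 - 9)*(-28) = -24*(-28) = 672)
3*(j*3 + h(-4)) + k = 3*(4*3 + √(-4 + (-5 - 4)²)) + 672 = 3*(12 + √(-4 + (-9)²)) + 672 = 3*(12 + √(-4 + 81)) + 672 = 3*(12 + √77) + 672 = (36 + 3*√77) + 672 = 708 + 3*√77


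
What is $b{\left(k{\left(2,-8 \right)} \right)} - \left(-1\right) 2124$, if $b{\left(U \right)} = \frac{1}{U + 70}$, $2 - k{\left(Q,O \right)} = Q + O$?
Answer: $\frac{165673}{78} \approx 2124.0$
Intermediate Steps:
$k{\left(Q,O \right)} = 2 - O - Q$ ($k{\left(Q,O \right)} = 2 - \left(Q + O\right) = 2 - \left(O + Q\right) = 2 - O - Q$)
$b{\left(U \right)} = \frac{1}{70 + U}$
$b{\left(k{\left(2,-8 \right)} \right)} - \left(-1\right) 2124 = \frac{1}{70 - -8} - \left(-1\right) 2124 = \frac{1}{70 + \left(2 + 8 - 2\right)} - -2124 = \frac{1}{70 + 8} + 2124 = \frac{1}{78} + 2124 = \frac{165673}{78}$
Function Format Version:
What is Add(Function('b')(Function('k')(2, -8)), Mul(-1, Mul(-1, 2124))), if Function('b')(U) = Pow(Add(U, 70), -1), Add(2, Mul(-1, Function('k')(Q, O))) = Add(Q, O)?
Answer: Rational(165673, 78) ≈ 2124.0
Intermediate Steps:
Function('k')(Q, O) = Add(2, Mul(-1, O), Mul(-1, Q)) (Function('k')(Q, O) = Add(2, Mul(-1, Add(Q, O))) = Add(2, Mul(-1, Add(O, Q))) = Add(2, Add(Mul(-1, O), Mul(-1, Q))) = Add(2, Mul(-1, O), Mul(-1, Q)))
Function('b')(U) = Pow(Add(70, U), -1)
Add(Function('b')(Function('k')(2, -8)), Mul(-1, Mul(-1, 2124))) = Add(Pow(Add(70, Add(2, Mul(-1, -8), Mul(-1, 2))), -1), Mul(-1, Mul(-1, 2124))) = Add(Pow(Add(70, Add(2, 8, -2)), -1), Mul(-1, -2124)) = Add(Pow(Add(70, 8), -1), 2124) = Add(Pow(78, -1), 2124) = Add(Rational(1, 78), 2124) = Rational(165673, 78)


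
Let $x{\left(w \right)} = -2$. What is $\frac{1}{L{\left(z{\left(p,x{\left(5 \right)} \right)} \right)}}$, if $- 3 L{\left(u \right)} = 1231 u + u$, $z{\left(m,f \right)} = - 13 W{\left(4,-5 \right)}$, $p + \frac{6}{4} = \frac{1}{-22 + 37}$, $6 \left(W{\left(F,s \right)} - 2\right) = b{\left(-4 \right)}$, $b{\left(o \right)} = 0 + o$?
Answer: $\frac{9}{64064} \approx 0.00014048$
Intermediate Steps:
$b{\left(o \right)} = o$
$W{\left(F,s \right)} = \frac{4}{3}$ ($W{\left(F,s \right)} = 2 + \frac{1}{6} \left(-4\right) = 2 - \frac{2}{3} = \frac{4}{3}$)
$p = - \frac{43}{30}$ ($p = - \frac{3}{2} + \frac{1}{-22 + 37} = - \frac{3}{2} + \frac{1}{15} = - \frac{43}{30} \approx -1.4333$)
$z{\left(m,f \right)} = - \frac{52}{3}$ ($z{\left(m,f \right)} = \left(-13\right) \frac{4}{3} = - \frac{52}{3}$)
$L{\left(u \right)} = - \frac{1232 u}{3}$ ($L{\left(u \right)} = - \frac{1231 u + u}{3} = - \frac{1232 u}{3}$)
$\frac{1}{L{\left(z{\left(p,x{\left(5 \right)} \right)} \right)}} = \frac{1}{\left(- \frac{1232}{3}\right) \left(- \frac{52}{3}\right)} = \frac{1}{\frac{64064}{9}} = \frac{9}{64064}$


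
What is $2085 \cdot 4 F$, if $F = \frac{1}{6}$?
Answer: $1390$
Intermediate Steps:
$F = \frac{1}{6} \approx 0.16667$
$2085 \cdot 4 F = 2085 \cdot 4 \cdot \frac{1}{6} = 2085 \cdot \frac{2}{3} = 1390$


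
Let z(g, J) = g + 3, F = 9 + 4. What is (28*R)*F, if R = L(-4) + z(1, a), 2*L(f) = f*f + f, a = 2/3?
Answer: 3640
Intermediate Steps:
a = 2/3 (a = 2*(1/3) = 2/3 ≈ 0.66667)
F = 13
L(f) = f/2 + f**2/2 (L(f) = (f*f + f)/2 = (f**2 + f)/2 = (f + f**2)/2 = f/2 + f**2/2)
z(g, J) = 3 + g
R = 10 (R = (1/2)*(-4)*(1 - 4) + (3 + 1) = (1/2)*(-4)*(-3) + 4 = 6 + 4 = 10)
(28*R)*F = (28*10)*13 = 280*13 = 3640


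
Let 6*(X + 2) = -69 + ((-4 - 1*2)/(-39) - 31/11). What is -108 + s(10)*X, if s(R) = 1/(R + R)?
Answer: -155437/1430 ≈ -108.70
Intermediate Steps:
X = -1994/143 (X = -2 + (-69 + ((-4 - 1*2)/(-39) - 31/11))/6 = -2 + (-69 + ((-4 - 2)*(-1/39) - 31*1/11))/6 = -2 + (-69 + (-6*(-1/39) - 31/11))/6 = -2 + (-69 + (2/13 - 31/11))/6 = -2 + (-69 - 381/143)/6 = -2 + (⅙)*(-10248/143) = -2 - 1708/143 = -1994/143 ≈ -13.944)
s(R) = 1/(2*R)
-108 + s(10)*X = -108 + ((½)/10)*(-1994/143) = -108 + ((½)*(⅒))*(-1994/143) = -108 + (1/20)*(-1994/143) = -108 - 997/1430 = -155437/1430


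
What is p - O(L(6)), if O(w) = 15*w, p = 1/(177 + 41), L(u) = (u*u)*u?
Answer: -706319/218 ≈ -3240.0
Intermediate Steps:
L(u) = u³ (L(u) = u²*u = u³)
p = 1/218 ≈ 0.0045872
p - O(L(6)) = 1/218 - 15*6³ = 1/218 - 15*216 = 1/218 - 1*3240 = 1/218 - 3240 = -706319/218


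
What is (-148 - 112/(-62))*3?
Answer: -13596/31 ≈ -438.58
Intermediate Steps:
(-148 - 112/(-62))*3 = (-148 - 112*(-1/62))*3 = (-148 + 56/31)*3 = -4532/31*3 = -13596/31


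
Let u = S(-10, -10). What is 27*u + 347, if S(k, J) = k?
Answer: 77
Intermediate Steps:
u = -10
27*u + 347 = 27*(-10) + 347 = -270 + 347 = 77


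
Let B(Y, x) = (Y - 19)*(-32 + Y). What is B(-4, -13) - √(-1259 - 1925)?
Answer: 828 - 4*I*√199 ≈ 828.0 - 56.427*I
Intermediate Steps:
B(Y, x) = (-32 + Y)*(-19 + Y) (B(Y, x) = (-19 + Y)*(-32 + Y) = (-32 + Y)*(-19 + Y))
B(-4, -13) - √(-1259 - 1925) = (608 + (-4)² - 51*(-4)) - √(-1259 - 1925) = (608 + 16 + 204) - √(-3184) = 828 - 4*I*√199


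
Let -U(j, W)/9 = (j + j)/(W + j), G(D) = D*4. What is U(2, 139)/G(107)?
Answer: -3/5029 ≈ -0.00059654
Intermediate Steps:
G(D) = 4*D
U(j, W) = -18*j/(W + j) (U(j, W) = -9*(j + j)/(W + j) = -9*2*j/(W + j) = -18*j/(W + j))
U(2, 139)/G(107) = (-18*2/(139 + 2))/((4*107)) = -18*2/141/428 = -18*2*1/141*(1/428) = -12/47*1/428 = -3/5029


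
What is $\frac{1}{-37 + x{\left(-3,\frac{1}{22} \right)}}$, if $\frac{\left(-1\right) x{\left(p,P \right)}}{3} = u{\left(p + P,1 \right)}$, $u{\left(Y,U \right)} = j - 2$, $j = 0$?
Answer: $- \frac{1}{31} \approx -0.032258$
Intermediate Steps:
$u{\left(Y,U \right)} = -2$ ($u{\left(Y,U \right)} = 0 - 2 = -2$)
$x{\left(p,P \right)} = 6$ ($x{\left(p,P \right)} = \left(-3\right) \left(-2\right) = 6$)
$\frac{1}{-37 + x{\left(-3,\frac{1}{22} \right)}} = \frac{1}{-37 + 6} = \frac{1}{-31} = - \frac{1}{31}$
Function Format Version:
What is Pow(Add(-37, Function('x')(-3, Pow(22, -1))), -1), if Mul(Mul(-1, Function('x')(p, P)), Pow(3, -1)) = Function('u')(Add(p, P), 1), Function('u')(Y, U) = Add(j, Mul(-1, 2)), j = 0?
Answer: Rational(-1, 31) ≈ -0.032258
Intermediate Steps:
Function('u')(Y, U) = -2 (Function('u')(Y, U) = Add(0, Mul(-1, 2)) = Add(0, -2) = -2)
Function('x')(p, P) = 6 (Function('x')(p, P) = Mul(-3, -2) = 6)
Pow(Add(-37, Function('x')(-3, Pow(22, -1))), -1) = Pow(Add(-37, 6), -1) = Pow(-31, -1) = Rational(-1, 31)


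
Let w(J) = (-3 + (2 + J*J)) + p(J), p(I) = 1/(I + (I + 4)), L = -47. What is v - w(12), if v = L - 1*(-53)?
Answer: -3837/28 ≈ -137.04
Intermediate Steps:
p(I) = 1/(4 + 2*I) (p(I) = 1/(I + (4 + I)) = 1/(4 + 2*I))
v = 6 (v = -47 - 1*(-53) = -47 + 53 = 6)
w(J) = -1 + J² + 1/(2*(2 + J)) (w(J) = (-3 + (2 + J*J)) + 1/(2*(2 + J)) = (-3 + (2 + J²)) + 1/(2*(2 + J)) = (-1 + J²) + 1/(2*(2 + J)) = -1 + J² + 1/(2*(2 + J)))
v - w(12) = 6 - (½ + (-1 + 12²)*(2 + 12))/(2 + 12) = 6 - (½ + (-1 + 144)*14)/14 = 6 - (½ + 143*14)/14 = 6 - (½ + 2002)/14 = 6 - 4005/(14*2) = 6 - 1*4005/28 = 6 - 4005/28 = -3837/28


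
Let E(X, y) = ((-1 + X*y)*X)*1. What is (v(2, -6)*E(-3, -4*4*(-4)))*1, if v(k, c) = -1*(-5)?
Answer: 2895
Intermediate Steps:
v(k, c) = 5
E(X, y) = X*(-1 + X*y) (E(X, y) = (X*(-1 + X*y))*1 = X*(-1 + X*y))
(v(2, -6)*E(-3, -4*4*(-4)))*1 = (5*(-3*(-1 - 3*(-4*4)*(-4))))*1 = (5*(-3*(-1 - (-48)*(-4))))*1 = (5*(-3*(-1 - 3*64)))*1 = (5*(-3*(-1 - 192)))*1 = (5*(-3*(-193)))*1 = (5*579)*1 = 2895*1 = 2895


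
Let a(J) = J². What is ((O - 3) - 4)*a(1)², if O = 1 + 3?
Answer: -3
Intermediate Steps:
O = 4
((O - 3) - 4)*a(1)² = ((4 - 3) - 4)*(1²)² = (1 - 4)*1² = -3*1 = -3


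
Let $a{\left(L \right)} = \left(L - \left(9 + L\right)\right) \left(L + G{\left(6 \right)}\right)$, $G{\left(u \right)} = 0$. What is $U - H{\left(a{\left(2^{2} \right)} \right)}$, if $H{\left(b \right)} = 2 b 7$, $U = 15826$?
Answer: $16330$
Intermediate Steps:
$a{\left(L \right)} = - 9 L$ ($a{\left(L \right)} = \left(L - \left(9 + L\right)\right) \left(L + 0\right) = - 9 L$)
$H{\left(b \right)} = 14 b$
$U - H{\left(a{\left(2^{2} \right)} \right)} = 15826 - 14 \left(- 9 \cdot 2^{2}\right) = 15826 - 14 \left(\left(-9\right) 4\right) = 15826 - 14 \left(-36\right) = 15826 - -504 = 15826 + 504 = 16330$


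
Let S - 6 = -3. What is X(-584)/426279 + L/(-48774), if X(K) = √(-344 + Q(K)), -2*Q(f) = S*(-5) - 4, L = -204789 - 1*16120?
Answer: 220909/48774 + I*√1338/852558 ≈ 4.5292 + 4.2905e-5*I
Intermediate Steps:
S = 3 (S = 6 - 3 = 3)
L = -220909 (L = -204789 - 16120 = -220909)
Q(f) = 19/2 (Q(f) = -(3*(-5) - 4)/2 = -(-15 - 4)/2 = -½*(-19) = 19/2)
X(K) = I*√1338/2 (X(K) = √(-344 + 19/2) = √(-669/2) = I*√1338/2)
X(-584)/426279 + L/(-48774) = (I*√1338/2)/426279 - 220909/(-48774) = (I*√1338/2)*(1/426279) - 220909*(-1/48774) = I*√1338/852558 + 220909/48774 = 220909/48774 + I*√1338/852558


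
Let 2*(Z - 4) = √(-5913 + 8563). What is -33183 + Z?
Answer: -33179 + 5*√106/2 ≈ -33153.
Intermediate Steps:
Z = 4 + 5*√106/2 (Z = 4 + √(-5913 + 8563)/2 = 4 + √2650/2 = 4 + (5*√106)/2 = 4 + 5*√106/2 ≈ 29.739)
-33183 + Z = -33183 + (4 + 5*√106/2) = -33179 + 5*√106/2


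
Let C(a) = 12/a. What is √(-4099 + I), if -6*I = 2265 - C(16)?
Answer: 3*I*√7958/4 ≈ 66.906*I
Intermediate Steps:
I = -3019/8 (I = -(2265 - 12/16)/6 = -(2265 - 1*¾)/6 = -(2265 - ¾)/6 = -⅙*9057/4 = -3019/8 ≈ -377.38)
√(-4099 + I) = √(-4099 - 3019/8) = √(-35811/8) = 3*I*√7958/4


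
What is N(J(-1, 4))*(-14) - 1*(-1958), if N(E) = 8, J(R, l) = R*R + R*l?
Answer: 1846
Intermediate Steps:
J(R, l) = R**2 + R*l
N(J(-1, 4))*(-14) - 1*(-1958) = 8*(-14) - 1*(-1958) = -112 + 1958 = 1846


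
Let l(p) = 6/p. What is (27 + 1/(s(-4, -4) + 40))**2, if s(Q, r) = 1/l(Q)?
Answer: 10169721/13924 ≈ 730.37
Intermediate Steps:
s(Q, r) = Q/6 (s(Q, r) = 1/(6/Q) = Q/6)
(27 + 1/(s(-4, -4) + 40))**2 = (27 + 1/((1/6)*(-4) + 40))**2 = (27 + 1/(-2/3 + 40))**2 = (27 + 1/(118/3))**2 = (27 + 3/118)**2 = (3189/118)**2 = 10169721/13924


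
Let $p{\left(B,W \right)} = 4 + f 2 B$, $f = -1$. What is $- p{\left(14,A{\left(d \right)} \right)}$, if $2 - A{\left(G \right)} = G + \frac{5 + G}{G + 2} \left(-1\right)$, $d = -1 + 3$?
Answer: $24$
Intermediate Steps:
$d = 2$
$A{\left(G \right)} = 2 - G + \frac{5 + G}{2 + G}$ ($A{\left(G \right)} = 2 - \left(G + \frac{5 + G}{G + 2} \left(-1\right)\right) = 2 - \left(G + \frac{5 + G}{2 + G} \left(-1\right)\right) = 2 - \left(G - \frac{5 + G}{2 + G}\right) = 2 - G + \frac{5 + G}{2 + G}$)
$p{\left(B,W \right)} = 4 - 2 B$
$- p{\left(14,A{\left(d \right)} \right)} = - (4 - 28) = \left(-1\right) \left(-24\right) = 24$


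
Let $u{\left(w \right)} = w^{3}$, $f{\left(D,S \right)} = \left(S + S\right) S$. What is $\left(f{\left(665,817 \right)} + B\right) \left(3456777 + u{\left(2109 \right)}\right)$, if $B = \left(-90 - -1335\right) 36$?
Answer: $12948076596643188$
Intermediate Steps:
$B = 44820$ ($B = \left(-90 + 1335\right) 36 = 1245 \cdot 36 = 44820$)
$f{\left(D,S \right)} = 2 S^{2}$ ($f{\left(D,S \right)} = 2 S S = 2 S^{2}$)
$\left(f{\left(665,817 \right)} + B\right) \left(3456777 + u{\left(2109 \right)}\right) = \left(2 \cdot 817^{2} + 44820\right) \left(3456777 + 2109^{3}\right) = \left(2 \cdot 667489 + 44820\right) \left(3456777 + 9380581029\right) = \left(1334978 + 44820\right) 9384037806 = 1379798 \cdot 9384037806 = 12948076596643188$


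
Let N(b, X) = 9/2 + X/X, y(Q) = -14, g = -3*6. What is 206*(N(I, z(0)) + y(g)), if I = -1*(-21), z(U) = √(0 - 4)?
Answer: -1751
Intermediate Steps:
z(U) = 2*I (z(U) = √(-4) = 2*I)
g = -18
I = 21
N(b, X) = 11/2 (N(b, X) = 9*(½) + 1 = 9/2 + 1 = 11/2)
206*(N(I, z(0)) + y(g)) = 206*(11/2 - 14) = 206*(-17/2) = -1751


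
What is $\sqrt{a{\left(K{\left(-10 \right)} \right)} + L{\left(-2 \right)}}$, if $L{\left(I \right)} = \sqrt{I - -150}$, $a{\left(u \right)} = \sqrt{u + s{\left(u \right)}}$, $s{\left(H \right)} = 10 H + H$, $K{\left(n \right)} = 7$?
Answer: $\sqrt{2 \sqrt{21} + 2 \sqrt{37}} \approx 4.6185$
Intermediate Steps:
$s{\left(H \right)} = 11 H$
$a{\left(u \right)} = 2 \sqrt{3} \sqrt{u}$ ($a{\left(u \right)} = \sqrt{u + 11 u} = \sqrt{12 u} = 2 \sqrt{3} \sqrt{u}$)
$L{\left(I \right)} = \sqrt{150 + I}$ ($L{\left(I \right)} = \sqrt{I + 150} = \sqrt{150 + I}$)
$\sqrt{a{\left(K{\left(-10 \right)} \right)} + L{\left(-2 \right)}} = \sqrt{2 \sqrt{3} \sqrt{7} + \sqrt{150 - 2}} = \sqrt{2 \sqrt{21} + \sqrt{148}} = \sqrt{2 \sqrt{21} + 2 \sqrt{37}}$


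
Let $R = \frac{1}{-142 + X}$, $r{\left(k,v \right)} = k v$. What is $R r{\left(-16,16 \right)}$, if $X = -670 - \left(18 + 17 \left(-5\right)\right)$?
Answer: $\frac{256}{745} \approx 0.34362$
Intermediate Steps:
$X = -603$ ($X = -670 - \left(18 - 85\right) = -670 - -67 = -670 + 67 = -603$)
$R = - \frac{1}{745}$ ($R = \frac{1}{-142 - 603} = \frac{1}{-745} = - \frac{1}{745} \approx -0.0013423$)
$R r{\left(-16,16 \right)} = - \frac{\left(-16\right) 16}{745} = \left(- \frac{1}{745}\right) \left(-256\right) = \frac{256}{745}$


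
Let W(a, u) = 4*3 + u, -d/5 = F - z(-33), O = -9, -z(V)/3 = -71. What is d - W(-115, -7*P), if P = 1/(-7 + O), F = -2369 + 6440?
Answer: -308839/16 ≈ -19302.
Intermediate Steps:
z(V) = 213 (z(V) = -3*(-71) = 213)
F = 4071
d = -19290 (d = -5*(4071 - 1*213) = -5*(4071 - 213) = -5*3858 = -19290)
P = -1/16 (P = 1/(-7 - 9) = 1/(-16) = -1/16 ≈ -0.062500)
W(a, u) = 12 + u
d - W(-115, -7*P) = -19290 - (12 - 7*(-1/16)) = -19290 - (12 + 7/16) = -19290 - 1*199/16 = -19290 - 199/16 = -308839/16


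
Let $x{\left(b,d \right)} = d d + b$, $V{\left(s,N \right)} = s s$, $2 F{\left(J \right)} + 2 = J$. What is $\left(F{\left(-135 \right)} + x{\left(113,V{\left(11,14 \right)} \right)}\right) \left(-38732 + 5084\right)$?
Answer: $-494137704$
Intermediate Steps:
$F{\left(J \right)} = -1 + \frac{J}{2}$
$V{\left(s,N \right)} = s^{2}$
$x{\left(b,d \right)} = b + d^{2}$ ($x{\left(b,d \right)} = d^{2} + b = b + d^{2}$)
$\left(F{\left(-135 \right)} + x{\left(113,V{\left(11,14 \right)} \right)}\right) \left(-38732 + 5084\right) = \left(\left(-1 + \frac{1}{2} \left(-135\right)\right) + \left(113 + \left(11^{2}\right)^{2}\right)\right) \left(-38732 + 5084\right) = \left(\left(-1 - \frac{135}{2}\right) + \left(113 + 121^{2}\right)\right) \left(-33648\right) = \left(- \frac{137}{2} + \left(113 + 14641\right)\right) \left(-33648\right) = \left(- \frac{137}{2} + 14754\right) \left(-33648\right) = \frac{29371}{2} \left(-33648\right) = -494137704$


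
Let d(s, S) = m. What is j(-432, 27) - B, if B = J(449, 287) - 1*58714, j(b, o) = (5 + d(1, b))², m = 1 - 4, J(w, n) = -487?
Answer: 59205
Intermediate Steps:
m = -3
d(s, S) = -3
j(b, o) = 4 (j(b, o) = (5 - 3)² = 2² = 4)
B = -59201 (B = -487 - 1*58714 = -487 - 58714 = -59201)
j(-432, 27) - B = 4 - 1*(-59201) = 4 + 59201 = 59205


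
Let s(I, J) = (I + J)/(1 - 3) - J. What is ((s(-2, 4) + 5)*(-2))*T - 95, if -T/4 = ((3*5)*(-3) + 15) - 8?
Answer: -95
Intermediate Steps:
s(I, J) = -3*J/2 - I/2 (s(I, J) = (I + J)/(-2) - J = (I + J)*(-½) - J = (-I/2 - J/2) - J = -3*J/2 - I/2)
T = 152 (T = -4*(((3*5)*(-3) + 15) - 8) = -4*((15*(-3) + 15) - 8) = -4*((-45 + 15) - 8) = -4*(-30 - 8) = -4*(-38) = 152)
((s(-2, 4) + 5)*(-2))*T - 95 = (((-3/2*4 - ½*(-2)) + 5)*(-2))*152 - 95 = (((-6 + 1) + 5)*(-2))*152 - 95 = ((-5 + 5)*(-2))*152 - 95 = (0*(-2))*152 - 95 = 0*152 - 95 = 0 - 95 = -95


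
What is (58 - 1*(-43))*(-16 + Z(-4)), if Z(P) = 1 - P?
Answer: -1111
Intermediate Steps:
(58 - 1*(-43))*(-16 + Z(-4)) = (58 - 1*(-43))*(-16 + (1 - 1*(-4))) = (58 + 43)*(-16 + (1 + 4)) = 101*(-16 + 5) = 101*(-11) = -1111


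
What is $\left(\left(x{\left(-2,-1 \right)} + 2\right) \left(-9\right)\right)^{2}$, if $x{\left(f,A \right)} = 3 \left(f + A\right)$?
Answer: $3969$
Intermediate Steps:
$x{\left(f,A \right)} = 3 A + 3 f$ ($x{\left(f,A \right)} = 3 \left(A + f\right) = 3 A + 3 f$)
$\left(\left(x{\left(-2,-1 \right)} + 2\right) \left(-9\right)\right)^{2} = \left(\left(\left(3 \left(-1\right) + 3 \left(-2\right)\right) + 2\right) \left(-9\right)\right)^{2} = \left(\left(\left(-3 - 6\right) + 2\right) \left(-9\right)\right)^{2} = \left(\left(-9 + 2\right) \left(-9\right)\right)^{2} = \left(\left(-7\right) \left(-9\right)\right)^{2} = 63^{2} = 3969$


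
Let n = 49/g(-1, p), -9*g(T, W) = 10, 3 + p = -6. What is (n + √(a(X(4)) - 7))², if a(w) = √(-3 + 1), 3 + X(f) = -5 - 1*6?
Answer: (441 - 10*√(-7 + I*√2))²/100 ≈ 1914.4 - 233.12*I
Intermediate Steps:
p = -9 (p = -3 - 6 = -9)
X(f) = -14 (X(f) = -3 + (-5 - 1*6) = -3 + (-5 - 6) = -3 - 11 = -14)
a(w) = I*√2 (a(w) = √(-2) = I*√2)
g(T, W) = -10/9 (g(T, W) = -⅑*10 = -10/9)
n = -441/10 (n = 49/(-10/9) = 49*(-9/10) = -441/10 ≈ -44.100)
(n + √(a(X(4)) - 7))² = (-441/10 + √(I*√2 - 7))² = (-441/10 + √(-7 + I*√2))²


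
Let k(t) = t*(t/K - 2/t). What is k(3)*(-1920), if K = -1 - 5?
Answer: 6720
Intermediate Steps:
K = -6
k(t) = t*(-2/t - t/6) (k(t) = t*(t/(-6) - 2/t) = t*(t*(-1/6) - 2/t) = t*(-t/6 - 2/t) = t*(-2/t - t/6))
k(3)*(-1920) = (-2 - 1/6*3**2)*(-1920) = (-2 - 1/6*9)*(-1920) = (-2 - 3/2)*(-1920) = -7/2*(-1920) = 6720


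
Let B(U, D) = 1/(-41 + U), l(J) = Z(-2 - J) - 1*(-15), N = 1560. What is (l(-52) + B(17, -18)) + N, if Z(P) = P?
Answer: 38999/24 ≈ 1625.0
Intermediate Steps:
l(J) = 13 - J (l(J) = (-2 - J) - 1*(-15) = (-2 - J) + 15 = 13 - J)
(l(-52) + B(17, -18)) + N = ((13 - 1*(-52)) + 1/(-41 + 17)) + 1560 = ((13 + 52) + 1/(-24)) + 1560 = (65 - 1/24) + 1560 = 1559/24 + 1560 = 38999/24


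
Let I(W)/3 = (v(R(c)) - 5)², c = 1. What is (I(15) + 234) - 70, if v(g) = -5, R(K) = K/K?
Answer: 464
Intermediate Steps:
R(K) = 1
I(W) = 300 (I(W) = 3*(-5 - 5)² = 3*(-10)² = 3*100 = 300)
(I(15) + 234) - 70 = (300 + 234) - 70 = 534 - 70 = 464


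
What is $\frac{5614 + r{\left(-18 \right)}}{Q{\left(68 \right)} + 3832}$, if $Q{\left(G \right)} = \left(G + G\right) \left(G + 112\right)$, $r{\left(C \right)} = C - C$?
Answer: $\frac{2807}{14156} \approx 0.19829$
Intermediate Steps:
$r{\left(C \right)} = 0$
$Q{\left(G \right)} = 2 G \left(112 + G\right)$
$\frac{5614 + r{\left(-18 \right)}}{Q{\left(68 \right)} + 3832} = \frac{5614 + 0}{2 \cdot 68 \left(112 + 68\right) + 3832} = \frac{5614}{2 \cdot 68 \cdot 180 + 3832} = \frac{5614}{24480 + 3832} = \frac{5614}{28312} = 5614 \cdot \frac{1}{28312} = \frac{2807}{14156}$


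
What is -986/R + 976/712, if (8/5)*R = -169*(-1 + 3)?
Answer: 454106/75205 ≈ 6.0382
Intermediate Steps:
R = -845/4 (R = 5*(-169*(-1 + 3))/8 = 5*(-169*2)/8 = (5/8)*(-338) = -845/4 ≈ -211.25)
-986/R + 976/712 = -986/(-845/4) + 976/712 = -986*(-4/845) + 976*(1/712) = 3944/845 + 122/89 = 454106/75205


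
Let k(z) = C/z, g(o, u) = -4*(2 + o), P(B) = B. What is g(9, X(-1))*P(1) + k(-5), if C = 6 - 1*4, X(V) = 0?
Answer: -222/5 ≈ -44.400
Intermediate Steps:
C = 2 (C = 6 - 4 = 2)
g(o, u) = -8 - 4*o
k(z) = 2/z
g(9, X(-1))*P(1) + k(-5) = (-8 - 4*9)*1 + 2/(-5) = (-8 - 36)*1 + 2*(-⅕) = -44*1 - ⅖ = -44 - ⅖ = -222/5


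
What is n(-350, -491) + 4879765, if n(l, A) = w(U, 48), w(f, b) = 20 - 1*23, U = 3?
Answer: 4879762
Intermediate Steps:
w(f, b) = -3 (w(f, b) = 20 - 23 = -3)
n(l, A) = -3
n(-350, -491) + 4879765 = -3 + 4879765 = 4879762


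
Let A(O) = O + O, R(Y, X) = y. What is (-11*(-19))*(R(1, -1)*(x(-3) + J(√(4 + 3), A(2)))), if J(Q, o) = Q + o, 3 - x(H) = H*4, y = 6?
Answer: 23826 + 1254*√7 ≈ 27144.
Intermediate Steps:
R(Y, X) = 6
A(O) = 2*O
x(H) = 3 - 4*H (x(H) = 3 - H*4 = 3 - 4*H)
(-11*(-19))*(R(1, -1)*(x(-3) + J(√(4 + 3), A(2)))) = (-11*(-19))*(6*((3 - 4*(-3)) + (√(4 + 3) + 2*2))) = 209*(6*((3 + 12) + (√7 + 4))) = 209*(6*(15 + (4 + √7))) = 209*(6*(19 + √7)) = 209*(114 + 6*√7) = 23826 + 1254*√7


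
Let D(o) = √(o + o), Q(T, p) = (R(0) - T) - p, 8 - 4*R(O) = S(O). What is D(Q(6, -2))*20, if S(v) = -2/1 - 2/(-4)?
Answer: 10*I*√13 ≈ 36.056*I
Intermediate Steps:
S(v) = -3/2 (S(v) = -2*1 - 2*(-¼) = -2 + ½ = -3/2)
R(O) = 19/8 (R(O) = 2 - ¼*(-3/2) = 2 + 3/8 = 19/8)
Q(T, p) = 19/8 - T - p (Q(T, p) = (19/8 - T) - p = 19/8 - T - p)
D(o) = √2*√o (D(o) = √(2*o) = √2*√o)
D(Q(6, -2))*20 = (√2*√(19/8 - 1*6 - 1*(-2)))*20 = (√2*√(19/8 - 6 + 2))*20 = (√2*√(-13/8))*20 = (√2*(I*√26/4))*20 = (I*√13/2)*20 = 10*I*√13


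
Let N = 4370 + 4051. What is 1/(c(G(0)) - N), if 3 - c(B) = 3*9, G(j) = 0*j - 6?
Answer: -1/8445 ≈ -0.00011841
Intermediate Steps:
N = 8421
G(j) = -6 (G(j) = 0 - 6 = -6)
c(B) = -24 (c(B) = 3 - 3*9 = 3 - 1*27 = 3 - 27 = -24)
1/(c(G(0)) - N) = 1/(-24 - 1*8421) = 1/(-24 - 8421) = 1/(-8445) = -1/8445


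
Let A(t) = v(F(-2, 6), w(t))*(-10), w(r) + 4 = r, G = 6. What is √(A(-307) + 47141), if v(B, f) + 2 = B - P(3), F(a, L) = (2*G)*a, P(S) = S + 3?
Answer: √47461 ≈ 217.86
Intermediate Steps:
w(r) = -4 + r
P(S) = 3 + S
F(a, L) = 12*a (F(a, L) = (2*6)*a = 12*a)
v(B, f) = -8 + B (v(B, f) = -2 + (B - (3 + 3)) = -2 + (B - 1*6) = -2 + (B - 6) = -2 + (-6 + B) = -8 + B)
A(t) = 320 (A(t) = (-8 + 12*(-2))*(-10) = (-8 - 24)*(-10) = -32*(-10) = 320)
√(A(-307) + 47141) = √(320 + 47141) = √47461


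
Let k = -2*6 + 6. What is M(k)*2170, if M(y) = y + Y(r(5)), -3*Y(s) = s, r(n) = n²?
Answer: -93310/3 ≈ -31103.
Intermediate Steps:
k = -6 (k = -12 + 6 = -6)
Y(s) = -s/3
M(y) = -25/3 + y (M(y) = y - ⅓*5² = y - ⅓*25 = y - 25/3 = -25/3 + y)
M(k)*2170 = (-25/3 - 6)*2170 = -43/3*2170 = -93310/3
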